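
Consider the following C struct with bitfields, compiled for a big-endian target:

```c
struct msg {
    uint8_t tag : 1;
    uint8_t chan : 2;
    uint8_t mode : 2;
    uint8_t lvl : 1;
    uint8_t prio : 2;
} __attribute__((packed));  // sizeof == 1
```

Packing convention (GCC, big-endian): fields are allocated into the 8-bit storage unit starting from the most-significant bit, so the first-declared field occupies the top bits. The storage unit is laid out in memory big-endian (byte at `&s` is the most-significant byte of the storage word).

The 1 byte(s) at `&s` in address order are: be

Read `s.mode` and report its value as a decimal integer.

[0]=0xbe (big-endian) → word 0xbe
tag [7+:1] = (word>>7) & 0x1 = 1
chan [5+:2] = (word>>5) & 0x3 = 1
mode [3+:2] = (word>>3) & 0x3 = 3  ←
lvl [2+:1] = (word>>2) & 0x1 = 1
prio [0+:2] = (word>>0) & 0x3 = 2

3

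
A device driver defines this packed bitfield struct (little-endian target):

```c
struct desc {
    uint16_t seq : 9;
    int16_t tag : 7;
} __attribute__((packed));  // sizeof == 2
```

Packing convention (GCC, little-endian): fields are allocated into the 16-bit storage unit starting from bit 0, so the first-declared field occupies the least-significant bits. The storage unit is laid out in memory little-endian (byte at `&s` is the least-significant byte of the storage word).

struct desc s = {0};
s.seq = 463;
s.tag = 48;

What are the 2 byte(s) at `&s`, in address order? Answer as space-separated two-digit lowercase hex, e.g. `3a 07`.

cf 61

seq (9b) val=463 bits=0x1cf at bit 0: 0x01cf
tag (7b) val=48 bits=0x30 at bit 9: 0x61cf
word = 0x61cf → little-endian bytes:
  [0]=0xcf  [1]=0x61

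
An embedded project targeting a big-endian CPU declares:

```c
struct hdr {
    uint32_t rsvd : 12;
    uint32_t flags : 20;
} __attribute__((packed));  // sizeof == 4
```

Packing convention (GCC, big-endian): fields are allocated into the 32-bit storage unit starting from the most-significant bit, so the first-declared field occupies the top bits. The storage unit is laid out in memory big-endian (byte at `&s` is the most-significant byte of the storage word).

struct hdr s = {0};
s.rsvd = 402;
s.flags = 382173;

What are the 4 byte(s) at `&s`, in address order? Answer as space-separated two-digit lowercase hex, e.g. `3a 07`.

[20+:12] rsvd=402 & 0xfff = 0x192; word=0x19200000
[0+:20] flags=382173 & 0xfffff = 0x5d4dd; word=0x1925d4dd
word = 0x1925d4dd → big-endian bytes:
  [0]=0x19  [1]=0x25  [2]=0xd4  [3]=0xdd

19 25 d4 dd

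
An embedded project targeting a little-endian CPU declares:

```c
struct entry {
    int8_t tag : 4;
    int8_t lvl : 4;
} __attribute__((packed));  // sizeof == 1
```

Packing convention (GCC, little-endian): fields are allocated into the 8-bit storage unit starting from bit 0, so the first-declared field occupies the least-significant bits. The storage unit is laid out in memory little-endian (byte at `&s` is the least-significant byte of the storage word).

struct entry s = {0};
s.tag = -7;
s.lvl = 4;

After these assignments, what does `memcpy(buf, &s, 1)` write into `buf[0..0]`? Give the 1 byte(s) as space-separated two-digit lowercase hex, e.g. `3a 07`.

tag (4b) val=-7 bits=0x9 at bit 0: 0x09
lvl (4b) val=4 bits=0x4 at bit 4: 0x49
word = 0x49 → little-endian bytes:
  [0]=0x49

49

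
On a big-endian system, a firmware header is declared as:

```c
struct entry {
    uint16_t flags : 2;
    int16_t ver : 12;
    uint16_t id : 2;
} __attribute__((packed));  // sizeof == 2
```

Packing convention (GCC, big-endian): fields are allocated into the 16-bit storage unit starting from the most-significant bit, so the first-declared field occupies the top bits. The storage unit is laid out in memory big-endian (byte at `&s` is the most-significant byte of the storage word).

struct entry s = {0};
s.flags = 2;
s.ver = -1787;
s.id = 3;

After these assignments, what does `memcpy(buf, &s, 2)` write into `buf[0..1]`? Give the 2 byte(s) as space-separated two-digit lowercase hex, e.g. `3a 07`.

flags (2b) val=2 bits=0x2 at bit 14: 0x8000
ver (12b) val=-1787 bits=0x905 at bit 2: 0xa414
id (2b) val=3 bits=0x3 at bit 0: 0xa417
word = 0xa417 → big-endian bytes:
  [0]=0xa4  [1]=0x17

a4 17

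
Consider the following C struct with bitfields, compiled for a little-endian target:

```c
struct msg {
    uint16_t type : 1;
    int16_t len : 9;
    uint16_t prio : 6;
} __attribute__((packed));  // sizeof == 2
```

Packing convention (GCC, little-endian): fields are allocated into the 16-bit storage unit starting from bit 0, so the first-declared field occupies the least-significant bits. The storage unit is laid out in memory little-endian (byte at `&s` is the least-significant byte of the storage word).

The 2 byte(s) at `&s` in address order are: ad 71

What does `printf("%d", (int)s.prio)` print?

28

[0]=0xad [1]=0x71 (little-endian) → word 0x71ad
type [0+:1] = (word>>0) & 0x1 = 1
len [1+:9] = (word>>1) & 0x1ff = 214
prio [10+:6] = (word>>10) & 0x3f = 28  ←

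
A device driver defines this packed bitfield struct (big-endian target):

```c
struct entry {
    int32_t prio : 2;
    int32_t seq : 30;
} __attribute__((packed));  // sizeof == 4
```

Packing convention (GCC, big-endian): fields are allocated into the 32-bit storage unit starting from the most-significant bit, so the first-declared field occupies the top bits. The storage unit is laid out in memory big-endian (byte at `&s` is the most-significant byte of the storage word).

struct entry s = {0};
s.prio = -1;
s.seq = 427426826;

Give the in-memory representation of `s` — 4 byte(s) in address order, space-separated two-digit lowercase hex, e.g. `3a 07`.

prio (2b) val=-1 bits=0x3 at bit 30: 0xc0000000
seq (30b) val=427426826 bits=0x197a040a at bit 0: 0xd97a040a
word = 0xd97a040a → big-endian bytes:
  [0]=0xd9  [1]=0x7a  [2]=0x04  [3]=0x0a

d9 7a 04 0a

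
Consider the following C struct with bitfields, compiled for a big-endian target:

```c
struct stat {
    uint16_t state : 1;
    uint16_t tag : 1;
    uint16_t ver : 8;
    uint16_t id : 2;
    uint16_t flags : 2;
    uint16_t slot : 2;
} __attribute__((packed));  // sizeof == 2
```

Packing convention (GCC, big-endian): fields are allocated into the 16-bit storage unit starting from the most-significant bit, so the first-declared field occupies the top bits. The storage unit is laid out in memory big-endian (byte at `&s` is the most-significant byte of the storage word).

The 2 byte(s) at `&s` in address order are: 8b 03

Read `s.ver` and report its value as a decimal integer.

44

[0]=0x8b [1]=0x03 (big-endian) → word 0x8b03
state:1 @ bit 15 → (0x8b03>>15)&0x1 = 0x1
tag:1 @ bit 14 → (0x8b03>>14)&0x1 = 0x0
ver:8 @ bit 6 → (0x8b03>>6)&0xff = 0x2c  ←
id:2 @ bit 4 → (0x8b03>>4)&0x3 = 0x0
flags:2 @ bit 2 → (0x8b03>>2)&0x3 = 0x0
slot:2 @ bit 0 → (0x8b03>>0)&0x3 = 0x3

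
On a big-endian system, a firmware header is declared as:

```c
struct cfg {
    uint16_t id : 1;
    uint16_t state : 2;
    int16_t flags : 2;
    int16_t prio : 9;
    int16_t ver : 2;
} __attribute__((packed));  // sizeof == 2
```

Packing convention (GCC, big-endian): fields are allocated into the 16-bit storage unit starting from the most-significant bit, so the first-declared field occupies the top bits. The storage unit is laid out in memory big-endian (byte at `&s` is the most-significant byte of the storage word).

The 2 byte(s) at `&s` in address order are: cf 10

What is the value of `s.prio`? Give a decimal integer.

[0]=0xcf [1]=0x10 (big-endian) → word 0xcf10
id:1 @ bit 15 → (0xcf10>>15)&0x1 = 0x1
state:2 @ bit 13 → (0xcf10>>13)&0x3 = 0x2
flags:2 @ bit 11 → (0xcf10>>11)&0x3 = 0x1
prio:9 @ bit 2 → (0xcf10>>2)&0x1ff = 0x1c4  ←
ver:2 @ bit 0 → (0xcf10>>0)&0x3 = 0x0
prio signed 9b, MSB=1: 452 - 512 = -60

-60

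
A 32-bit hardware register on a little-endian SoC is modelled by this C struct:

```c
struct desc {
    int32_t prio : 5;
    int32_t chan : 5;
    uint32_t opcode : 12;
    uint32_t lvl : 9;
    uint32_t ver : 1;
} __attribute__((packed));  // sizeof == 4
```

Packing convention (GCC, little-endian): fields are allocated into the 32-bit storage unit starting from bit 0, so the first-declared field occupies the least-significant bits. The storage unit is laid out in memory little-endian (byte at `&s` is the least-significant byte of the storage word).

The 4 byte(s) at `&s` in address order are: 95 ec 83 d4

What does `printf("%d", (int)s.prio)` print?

[0]=0x95 [1]=0xec [2]=0x83 [3]=0xd4 (little-endian) → word 0xd483ec95
prio:5 @ bit 0 → (0xd483ec95>>0)&0x1f = 0x15  ←
chan:5 @ bit 5 → (0xd483ec95>>5)&0x1f = 0x4
opcode:12 @ bit 10 → (0xd483ec95>>10)&0xfff = 0xfb
lvl:9 @ bit 22 → (0xd483ec95>>22)&0x1ff = 0x152
ver:1 @ bit 31 → (0xd483ec95>>31)&0x1 = 0x1
prio signed 5b, MSB=1: 21 - 32 = -11

-11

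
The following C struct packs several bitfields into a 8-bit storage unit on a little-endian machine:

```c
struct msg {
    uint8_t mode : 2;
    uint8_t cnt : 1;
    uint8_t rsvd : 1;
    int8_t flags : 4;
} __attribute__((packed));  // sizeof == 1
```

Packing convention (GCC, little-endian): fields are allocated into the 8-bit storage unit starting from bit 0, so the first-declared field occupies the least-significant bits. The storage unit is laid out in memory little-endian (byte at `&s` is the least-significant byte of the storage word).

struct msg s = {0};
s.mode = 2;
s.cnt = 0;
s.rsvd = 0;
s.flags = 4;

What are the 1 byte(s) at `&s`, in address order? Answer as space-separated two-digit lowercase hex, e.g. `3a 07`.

42

[0+:2] mode=2 & 0x3 = 0x2; word=0x02
[2+:1] cnt=0 & 0x1 = 0x0; word=0x02
[3+:1] rsvd=0 & 0x1 = 0x0; word=0x02
[4+:4] flags=4 & 0xf = 0x4; word=0x42
word = 0x42 → little-endian bytes:
  [0]=0x42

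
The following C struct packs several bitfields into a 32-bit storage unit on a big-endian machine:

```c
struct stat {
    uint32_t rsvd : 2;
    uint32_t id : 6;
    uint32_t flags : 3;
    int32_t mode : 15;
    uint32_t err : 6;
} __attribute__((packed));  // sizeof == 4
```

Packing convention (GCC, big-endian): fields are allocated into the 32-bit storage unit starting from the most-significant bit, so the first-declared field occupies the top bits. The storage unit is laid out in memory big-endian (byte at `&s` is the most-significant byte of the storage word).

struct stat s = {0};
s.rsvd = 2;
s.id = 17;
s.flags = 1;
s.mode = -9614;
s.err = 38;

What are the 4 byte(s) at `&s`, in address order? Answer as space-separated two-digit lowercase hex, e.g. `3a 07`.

rsvd:2 = 2 → 0x2 << 30 → word 0x80000000
id:6 = 17 → 0x11 << 24 → word 0x91000000
flags:3 = 1 → 0x1 << 21 → word 0x91200000
mode:15 = -9614 → 0x5a72 << 6 → word 0x91369c80
err:6 = 38 → 0x26 << 0 → word 0x91369ca6
word = 0x91369ca6 → big-endian bytes:
  [0]=0x91  [1]=0x36  [2]=0x9c  [3]=0xa6

91 36 9c a6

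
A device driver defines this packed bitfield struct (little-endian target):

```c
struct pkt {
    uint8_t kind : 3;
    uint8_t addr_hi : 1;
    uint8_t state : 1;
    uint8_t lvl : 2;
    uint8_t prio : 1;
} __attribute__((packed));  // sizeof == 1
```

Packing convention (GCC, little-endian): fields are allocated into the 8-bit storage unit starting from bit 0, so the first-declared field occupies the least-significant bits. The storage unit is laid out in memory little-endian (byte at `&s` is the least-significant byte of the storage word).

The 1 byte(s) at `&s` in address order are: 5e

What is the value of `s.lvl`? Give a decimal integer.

2

[0]=0x5e (little-endian) → word 0x5e
kind:3 @ bit 0 → (0x5e>>0)&0x7 = 0x6
addr_hi:1 @ bit 3 → (0x5e>>3)&0x1 = 0x1
state:1 @ bit 4 → (0x5e>>4)&0x1 = 0x1
lvl:2 @ bit 5 → (0x5e>>5)&0x3 = 0x2  ←
prio:1 @ bit 7 → (0x5e>>7)&0x1 = 0x0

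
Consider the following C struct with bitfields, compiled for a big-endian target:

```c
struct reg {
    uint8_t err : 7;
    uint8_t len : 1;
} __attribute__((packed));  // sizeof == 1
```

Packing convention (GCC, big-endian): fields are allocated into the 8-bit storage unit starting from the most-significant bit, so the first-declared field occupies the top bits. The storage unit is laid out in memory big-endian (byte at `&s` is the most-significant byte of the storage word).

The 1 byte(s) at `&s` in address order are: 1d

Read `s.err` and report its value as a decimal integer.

14

[0]=0x1d (big-endian) → word 0x1d
err [1+:7] = (word>>1) & 0x7f = 14  ←
len [0+:1] = (word>>0) & 0x1 = 1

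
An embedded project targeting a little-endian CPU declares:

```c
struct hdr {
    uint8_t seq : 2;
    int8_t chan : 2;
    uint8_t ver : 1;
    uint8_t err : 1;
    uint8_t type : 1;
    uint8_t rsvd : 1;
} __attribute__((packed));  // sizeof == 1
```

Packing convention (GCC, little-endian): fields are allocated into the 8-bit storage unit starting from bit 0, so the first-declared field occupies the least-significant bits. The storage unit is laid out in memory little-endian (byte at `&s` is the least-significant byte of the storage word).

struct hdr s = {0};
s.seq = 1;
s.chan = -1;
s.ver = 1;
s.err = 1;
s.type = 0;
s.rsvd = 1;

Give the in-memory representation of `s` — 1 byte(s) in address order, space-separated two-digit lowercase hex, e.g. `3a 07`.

[0+:2] seq=1 & 0x3 = 0x1; word=0x01
[2+:2] chan=-1 & 0x3 = 0x3; word=0x0d
[4+:1] ver=1 & 0x1 = 0x1; word=0x1d
[5+:1] err=1 & 0x1 = 0x1; word=0x3d
[6+:1] type=0 & 0x1 = 0x0; word=0x3d
[7+:1] rsvd=1 & 0x1 = 0x1; word=0xbd
word = 0xbd → little-endian bytes:
  [0]=0xbd

bd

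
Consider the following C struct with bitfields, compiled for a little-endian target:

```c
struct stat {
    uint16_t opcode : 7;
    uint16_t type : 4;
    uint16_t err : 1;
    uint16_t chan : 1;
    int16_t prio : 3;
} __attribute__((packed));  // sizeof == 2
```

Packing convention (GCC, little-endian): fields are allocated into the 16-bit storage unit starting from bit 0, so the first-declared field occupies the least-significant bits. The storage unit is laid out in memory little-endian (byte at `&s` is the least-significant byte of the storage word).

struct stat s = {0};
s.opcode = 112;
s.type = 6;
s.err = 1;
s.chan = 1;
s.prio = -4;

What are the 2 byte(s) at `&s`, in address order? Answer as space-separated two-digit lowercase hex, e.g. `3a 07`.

opcode:7 = 112 → 0x70 << 0 → word 0x0070
type:4 = 6 → 0x6 << 7 → word 0x0370
err:1 = 1 → 0x1 << 11 → word 0x0b70
chan:1 = 1 → 0x1 << 12 → word 0x1b70
prio:3 = -4 → 0x4 << 13 → word 0x9b70
word = 0x9b70 → little-endian bytes:
  [0]=0x70  [1]=0x9b

70 9b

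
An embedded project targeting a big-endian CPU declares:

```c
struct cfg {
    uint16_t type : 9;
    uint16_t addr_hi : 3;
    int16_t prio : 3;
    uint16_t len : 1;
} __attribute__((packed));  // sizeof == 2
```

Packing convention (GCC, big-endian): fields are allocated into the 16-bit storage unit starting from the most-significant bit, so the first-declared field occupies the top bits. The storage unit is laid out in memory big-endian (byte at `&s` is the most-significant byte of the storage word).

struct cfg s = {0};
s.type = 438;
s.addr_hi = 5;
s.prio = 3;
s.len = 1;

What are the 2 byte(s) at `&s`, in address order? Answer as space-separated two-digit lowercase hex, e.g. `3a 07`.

[7+:9] type=438 & 0x1ff = 0x1b6; word=0xdb00
[4+:3] addr_hi=5 & 0x7 = 0x5; word=0xdb50
[1+:3] prio=3 & 0x7 = 0x3; word=0xdb56
[0+:1] len=1 & 0x1 = 0x1; word=0xdb57
word = 0xdb57 → big-endian bytes:
  [0]=0xdb  [1]=0x57

db 57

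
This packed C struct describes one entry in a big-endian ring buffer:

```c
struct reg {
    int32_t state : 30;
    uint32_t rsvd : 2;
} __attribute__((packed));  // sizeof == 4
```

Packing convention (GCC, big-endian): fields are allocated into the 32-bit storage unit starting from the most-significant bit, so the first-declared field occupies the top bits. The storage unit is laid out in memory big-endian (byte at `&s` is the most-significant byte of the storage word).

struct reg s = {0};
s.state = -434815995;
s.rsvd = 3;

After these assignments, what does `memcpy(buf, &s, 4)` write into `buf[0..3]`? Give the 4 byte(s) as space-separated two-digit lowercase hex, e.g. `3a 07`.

state (30b) val=-434815995 bits=0x26153c05 at bit 2: 0x9854f014
rsvd (2b) val=3 bits=0x3 at bit 0: 0x9854f017
word = 0x9854f017 → big-endian bytes:
  [0]=0x98  [1]=0x54  [2]=0xf0  [3]=0x17

98 54 f0 17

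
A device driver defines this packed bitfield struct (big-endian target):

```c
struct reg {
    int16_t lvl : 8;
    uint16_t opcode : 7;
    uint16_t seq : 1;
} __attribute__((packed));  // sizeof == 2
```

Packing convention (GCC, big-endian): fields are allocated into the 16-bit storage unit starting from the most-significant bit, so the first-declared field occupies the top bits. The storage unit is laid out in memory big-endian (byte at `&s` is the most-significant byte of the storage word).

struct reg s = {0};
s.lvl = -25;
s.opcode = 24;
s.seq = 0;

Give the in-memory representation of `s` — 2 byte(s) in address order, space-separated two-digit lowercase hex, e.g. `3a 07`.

e7 30

lvl:8 = -25 → 0xe7 << 8 → word 0xe700
opcode:7 = 24 → 0x18 << 1 → word 0xe730
seq:1 = 0 → 0x0 << 0 → word 0xe730
word = 0xe730 → big-endian bytes:
  [0]=0xe7  [1]=0x30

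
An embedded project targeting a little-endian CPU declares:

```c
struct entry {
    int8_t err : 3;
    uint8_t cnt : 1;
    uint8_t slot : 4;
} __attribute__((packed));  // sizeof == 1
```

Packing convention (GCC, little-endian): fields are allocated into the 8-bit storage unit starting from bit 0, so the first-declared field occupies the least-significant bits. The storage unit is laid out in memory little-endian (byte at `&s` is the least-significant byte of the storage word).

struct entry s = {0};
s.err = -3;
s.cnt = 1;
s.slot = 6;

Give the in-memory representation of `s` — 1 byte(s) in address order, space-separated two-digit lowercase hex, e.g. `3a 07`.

[0+:3] err=-3 & 0x7 = 0x5; word=0x05
[3+:1] cnt=1 & 0x1 = 0x1; word=0x0d
[4+:4] slot=6 & 0xf = 0x6; word=0x6d
word = 0x6d → little-endian bytes:
  [0]=0x6d

6d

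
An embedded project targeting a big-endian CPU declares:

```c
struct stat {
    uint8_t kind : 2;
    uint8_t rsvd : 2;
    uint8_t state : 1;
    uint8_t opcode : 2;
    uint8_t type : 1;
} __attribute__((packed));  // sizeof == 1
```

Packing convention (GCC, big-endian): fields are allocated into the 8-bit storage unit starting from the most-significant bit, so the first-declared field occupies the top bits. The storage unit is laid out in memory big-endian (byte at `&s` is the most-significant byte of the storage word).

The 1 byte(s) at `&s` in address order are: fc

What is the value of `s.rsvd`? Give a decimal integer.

[0]=0xfc (big-endian) → word 0xfc
kind:2 @ bit 6 → (0xfc>>6)&0x3 = 0x3
rsvd:2 @ bit 4 → (0xfc>>4)&0x3 = 0x3  ←
state:1 @ bit 3 → (0xfc>>3)&0x1 = 0x1
opcode:2 @ bit 1 → (0xfc>>1)&0x3 = 0x2
type:1 @ bit 0 → (0xfc>>0)&0x1 = 0x0

3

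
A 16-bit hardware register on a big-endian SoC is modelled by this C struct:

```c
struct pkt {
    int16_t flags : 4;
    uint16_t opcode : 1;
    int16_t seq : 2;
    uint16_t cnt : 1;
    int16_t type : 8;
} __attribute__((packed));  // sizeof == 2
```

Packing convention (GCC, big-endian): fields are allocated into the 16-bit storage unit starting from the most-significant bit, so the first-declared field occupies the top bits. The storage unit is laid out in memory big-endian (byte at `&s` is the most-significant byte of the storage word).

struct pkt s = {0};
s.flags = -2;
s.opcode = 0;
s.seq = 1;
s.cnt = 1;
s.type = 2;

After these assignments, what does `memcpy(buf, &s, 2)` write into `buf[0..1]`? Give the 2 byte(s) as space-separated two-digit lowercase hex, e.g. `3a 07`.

[12+:4] flags=-2 & 0xf = 0xe; word=0xe000
[11+:1] opcode=0 & 0x1 = 0x0; word=0xe000
[9+:2] seq=1 & 0x3 = 0x1; word=0xe200
[8+:1] cnt=1 & 0x1 = 0x1; word=0xe300
[0+:8] type=2 & 0xff = 0x2; word=0xe302
word = 0xe302 → big-endian bytes:
  [0]=0xe3  [1]=0x02

e3 02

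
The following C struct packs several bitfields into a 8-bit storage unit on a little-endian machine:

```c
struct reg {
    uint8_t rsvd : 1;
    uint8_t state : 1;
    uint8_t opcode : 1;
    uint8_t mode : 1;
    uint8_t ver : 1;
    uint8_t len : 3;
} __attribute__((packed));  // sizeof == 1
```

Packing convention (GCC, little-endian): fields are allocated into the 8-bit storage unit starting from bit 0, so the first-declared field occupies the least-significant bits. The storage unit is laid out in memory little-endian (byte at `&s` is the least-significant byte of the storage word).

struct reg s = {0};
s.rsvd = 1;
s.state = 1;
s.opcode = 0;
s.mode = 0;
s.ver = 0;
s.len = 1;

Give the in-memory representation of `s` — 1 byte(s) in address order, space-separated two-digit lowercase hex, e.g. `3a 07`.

rsvd (1b) val=1 bits=0x1 at bit 0: 0x01
state (1b) val=1 bits=0x1 at bit 1: 0x03
opcode (1b) val=0 bits=0x0 at bit 2: 0x03
mode (1b) val=0 bits=0x0 at bit 3: 0x03
ver (1b) val=0 bits=0x0 at bit 4: 0x03
len (3b) val=1 bits=0x1 at bit 5: 0x23
word = 0x23 → little-endian bytes:
  [0]=0x23

23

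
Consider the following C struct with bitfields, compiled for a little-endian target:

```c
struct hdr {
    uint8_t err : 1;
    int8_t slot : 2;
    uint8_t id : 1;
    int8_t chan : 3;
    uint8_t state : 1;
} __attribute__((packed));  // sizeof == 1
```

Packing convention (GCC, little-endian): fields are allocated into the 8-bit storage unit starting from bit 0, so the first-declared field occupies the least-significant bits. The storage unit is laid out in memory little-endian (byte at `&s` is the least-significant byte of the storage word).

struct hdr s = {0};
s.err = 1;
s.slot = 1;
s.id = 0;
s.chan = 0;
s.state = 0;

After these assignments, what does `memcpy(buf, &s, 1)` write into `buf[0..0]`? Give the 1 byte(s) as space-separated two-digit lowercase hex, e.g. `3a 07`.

03

err:1 = 1 → 0x1 << 0 → word 0x01
slot:2 = 1 → 0x1 << 1 → word 0x03
id:1 = 0 → 0x0 << 3 → word 0x03
chan:3 = 0 → 0x0 << 4 → word 0x03
state:1 = 0 → 0x0 << 7 → word 0x03
word = 0x03 → little-endian bytes:
  [0]=0x03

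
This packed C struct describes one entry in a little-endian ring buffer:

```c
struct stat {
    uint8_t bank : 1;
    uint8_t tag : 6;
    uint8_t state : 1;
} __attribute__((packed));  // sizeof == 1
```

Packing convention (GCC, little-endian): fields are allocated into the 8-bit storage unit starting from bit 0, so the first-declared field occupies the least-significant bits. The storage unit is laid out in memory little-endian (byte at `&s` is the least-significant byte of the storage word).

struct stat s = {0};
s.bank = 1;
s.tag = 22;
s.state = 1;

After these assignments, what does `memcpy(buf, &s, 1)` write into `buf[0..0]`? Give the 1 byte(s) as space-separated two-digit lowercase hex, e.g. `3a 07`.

bank (1b) val=1 bits=0x1 at bit 0: 0x01
tag (6b) val=22 bits=0x16 at bit 1: 0x2d
state (1b) val=1 bits=0x1 at bit 7: 0xad
word = 0xad → little-endian bytes:
  [0]=0xad

ad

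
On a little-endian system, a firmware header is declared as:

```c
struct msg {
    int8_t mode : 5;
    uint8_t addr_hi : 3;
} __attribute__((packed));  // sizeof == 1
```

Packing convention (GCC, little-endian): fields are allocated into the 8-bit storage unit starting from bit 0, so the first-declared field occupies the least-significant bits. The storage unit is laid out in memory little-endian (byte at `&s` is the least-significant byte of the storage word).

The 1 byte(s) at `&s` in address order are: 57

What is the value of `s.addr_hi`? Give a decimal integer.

2

[0]=0x57 (little-endian) → word 0x57
mode:5 @ bit 0 → (0x57>>0)&0x1f = 0x17
addr_hi:3 @ bit 5 → (0x57>>5)&0x7 = 0x2  ←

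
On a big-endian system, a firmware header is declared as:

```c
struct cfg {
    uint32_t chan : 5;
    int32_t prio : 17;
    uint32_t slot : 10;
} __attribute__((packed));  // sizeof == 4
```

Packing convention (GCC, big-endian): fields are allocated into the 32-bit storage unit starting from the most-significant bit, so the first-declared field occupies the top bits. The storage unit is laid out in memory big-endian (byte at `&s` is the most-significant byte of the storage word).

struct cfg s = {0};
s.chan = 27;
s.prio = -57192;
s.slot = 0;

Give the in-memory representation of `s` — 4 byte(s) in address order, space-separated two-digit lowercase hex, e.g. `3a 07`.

chan:5 = 27 → 0x1b << 27 → word 0xd8000000
prio:17 = -57192 → 0x12098 << 10 → word 0xdc826000
slot:10 = 0 → 0x0 << 0 → word 0xdc826000
word = 0xdc826000 → big-endian bytes:
  [0]=0xdc  [1]=0x82  [2]=0x60  [3]=0x00

dc 82 60 00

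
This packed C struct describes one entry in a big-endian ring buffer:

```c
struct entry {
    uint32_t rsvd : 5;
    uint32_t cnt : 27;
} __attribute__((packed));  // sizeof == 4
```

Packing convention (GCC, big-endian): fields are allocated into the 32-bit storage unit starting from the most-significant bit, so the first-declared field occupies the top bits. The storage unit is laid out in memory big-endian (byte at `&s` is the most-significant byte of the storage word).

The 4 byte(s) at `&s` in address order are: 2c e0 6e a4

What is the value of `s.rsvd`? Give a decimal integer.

5

[0]=0x2c [1]=0xe0 [2]=0x6e [3]=0xa4 (big-endian) → word 0x2ce06ea4
rsvd:5 @ bit 27 → (0x2ce06ea4>>27)&0x1f = 0x5  ←
cnt:27 @ bit 0 → (0x2ce06ea4>>0)&0x7ffffff = 0x4e06ea4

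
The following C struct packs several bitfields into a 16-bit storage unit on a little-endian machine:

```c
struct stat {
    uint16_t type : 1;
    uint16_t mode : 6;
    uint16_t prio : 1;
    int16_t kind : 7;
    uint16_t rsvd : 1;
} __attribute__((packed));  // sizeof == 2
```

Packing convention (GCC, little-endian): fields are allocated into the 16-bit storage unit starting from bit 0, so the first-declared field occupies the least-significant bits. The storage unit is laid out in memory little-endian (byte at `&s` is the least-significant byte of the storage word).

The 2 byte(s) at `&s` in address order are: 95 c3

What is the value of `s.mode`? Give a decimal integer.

10

[0]=0x95 [1]=0xc3 (little-endian) → word 0xc395
type:1 @ bit 0 → (0xc395>>0)&0x1 = 0x1
mode:6 @ bit 1 → (0xc395>>1)&0x3f = 0xa  ←
prio:1 @ bit 7 → (0xc395>>7)&0x1 = 0x1
kind:7 @ bit 8 → (0xc395>>8)&0x7f = 0x43
rsvd:1 @ bit 15 → (0xc395>>15)&0x1 = 0x1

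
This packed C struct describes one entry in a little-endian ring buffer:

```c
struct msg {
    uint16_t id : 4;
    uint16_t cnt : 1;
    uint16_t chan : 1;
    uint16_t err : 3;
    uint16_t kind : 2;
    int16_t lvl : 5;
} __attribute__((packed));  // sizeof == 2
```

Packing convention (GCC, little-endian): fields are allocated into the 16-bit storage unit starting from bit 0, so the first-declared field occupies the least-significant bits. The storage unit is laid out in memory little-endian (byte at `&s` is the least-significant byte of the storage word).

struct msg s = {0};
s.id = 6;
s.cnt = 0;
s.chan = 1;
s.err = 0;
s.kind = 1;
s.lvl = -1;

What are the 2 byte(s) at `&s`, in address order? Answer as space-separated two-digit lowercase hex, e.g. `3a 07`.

26 fa

id (4b) val=6 bits=0x6 at bit 0: 0x0006
cnt (1b) val=0 bits=0x0 at bit 4: 0x0006
chan (1b) val=1 bits=0x1 at bit 5: 0x0026
err (3b) val=0 bits=0x0 at bit 6: 0x0026
kind (2b) val=1 bits=0x1 at bit 9: 0x0226
lvl (5b) val=-1 bits=0x1f at bit 11: 0xfa26
word = 0xfa26 → little-endian bytes:
  [0]=0x26  [1]=0xfa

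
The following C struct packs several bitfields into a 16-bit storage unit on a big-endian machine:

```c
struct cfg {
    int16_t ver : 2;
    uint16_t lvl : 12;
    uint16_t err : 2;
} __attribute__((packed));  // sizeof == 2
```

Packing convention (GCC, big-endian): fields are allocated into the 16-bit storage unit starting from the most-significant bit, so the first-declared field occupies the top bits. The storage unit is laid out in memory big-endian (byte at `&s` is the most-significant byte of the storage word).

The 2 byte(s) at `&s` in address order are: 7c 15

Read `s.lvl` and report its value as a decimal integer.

3845

[0]=0x7c [1]=0x15 (big-endian) → word 0x7c15
ver [14+:2] = (word>>14) & 0x3 = 1
lvl [2+:12] = (word>>2) & 0xfff = 3845  ←
err [0+:2] = (word>>0) & 0x3 = 1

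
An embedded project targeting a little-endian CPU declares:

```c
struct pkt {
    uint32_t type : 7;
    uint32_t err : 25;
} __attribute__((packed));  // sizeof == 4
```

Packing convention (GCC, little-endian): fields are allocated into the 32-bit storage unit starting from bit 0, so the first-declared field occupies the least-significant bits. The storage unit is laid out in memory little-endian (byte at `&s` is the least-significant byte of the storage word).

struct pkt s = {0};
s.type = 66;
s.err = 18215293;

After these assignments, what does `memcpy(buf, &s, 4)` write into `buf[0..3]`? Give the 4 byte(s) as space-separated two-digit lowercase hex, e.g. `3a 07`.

type (7b) val=66 bits=0x42 at bit 0: 0x00000042
err (25b) val=18215293 bits=0x115f17d at bit 7: 0x8af8bec2
word = 0x8af8bec2 → little-endian bytes:
  [0]=0xc2  [1]=0xbe  [2]=0xf8  [3]=0x8a

c2 be f8 8a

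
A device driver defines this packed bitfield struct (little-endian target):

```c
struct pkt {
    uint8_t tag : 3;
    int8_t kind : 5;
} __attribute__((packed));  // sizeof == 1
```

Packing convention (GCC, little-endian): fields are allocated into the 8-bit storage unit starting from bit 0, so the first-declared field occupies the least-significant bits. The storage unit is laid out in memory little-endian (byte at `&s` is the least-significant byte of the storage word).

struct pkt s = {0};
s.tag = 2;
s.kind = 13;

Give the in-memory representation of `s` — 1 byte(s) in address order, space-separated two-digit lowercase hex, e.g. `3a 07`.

tag:3 = 2 → 0x2 << 0 → word 0x02
kind:5 = 13 → 0xd << 3 → word 0x6a
word = 0x6a → little-endian bytes:
  [0]=0x6a

6a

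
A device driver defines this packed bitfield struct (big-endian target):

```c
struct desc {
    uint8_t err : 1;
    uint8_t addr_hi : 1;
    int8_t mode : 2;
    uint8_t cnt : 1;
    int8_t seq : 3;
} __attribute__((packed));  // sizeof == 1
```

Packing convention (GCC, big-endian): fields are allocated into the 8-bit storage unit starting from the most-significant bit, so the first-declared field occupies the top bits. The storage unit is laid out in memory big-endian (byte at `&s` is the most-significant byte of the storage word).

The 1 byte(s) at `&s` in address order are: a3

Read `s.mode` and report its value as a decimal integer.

-2

[0]=0xa3 (big-endian) → word 0xa3
err [7+:1] = (word>>7) & 0x1 = 1
addr_hi [6+:1] = (word>>6) & 0x1 = 0
mode [4+:2] = (word>>4) & 0x3 = 2  ←
cnt [3+:1] = (word>>3) & 0x1 = 0
seq [0+:3] = (word>>0) & 0x7 = 3
mode signed 2b, MSB=1: 2 - 4 = -2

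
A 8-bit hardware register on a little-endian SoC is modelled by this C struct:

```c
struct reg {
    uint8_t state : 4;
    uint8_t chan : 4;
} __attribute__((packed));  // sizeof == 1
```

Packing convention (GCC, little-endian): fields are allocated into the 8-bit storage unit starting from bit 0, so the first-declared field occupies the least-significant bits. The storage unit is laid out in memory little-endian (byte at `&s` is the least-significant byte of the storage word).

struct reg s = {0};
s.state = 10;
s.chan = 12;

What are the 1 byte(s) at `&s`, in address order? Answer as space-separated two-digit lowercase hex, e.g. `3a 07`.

ca

state:4 = 10 → 0xa << 0 → word 0x0a
chan:4 = 12 → 0xc << 4 → word 0xca
word = 0xca → little-endian bytes:
  [0]=0xca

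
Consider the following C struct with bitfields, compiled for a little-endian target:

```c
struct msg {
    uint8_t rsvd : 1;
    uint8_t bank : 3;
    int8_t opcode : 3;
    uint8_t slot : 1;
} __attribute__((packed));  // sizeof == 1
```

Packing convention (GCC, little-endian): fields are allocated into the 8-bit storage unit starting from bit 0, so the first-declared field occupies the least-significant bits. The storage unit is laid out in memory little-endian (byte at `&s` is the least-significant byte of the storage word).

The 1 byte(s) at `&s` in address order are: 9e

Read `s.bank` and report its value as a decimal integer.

[0]=0x9e (little-endian) → word 0x9e
rsvd:1 @ bit 0 → (0x9e>>0)&0x1 = 0x0
bank:3 @ bit 1 → (0x9e>>1)&0x7 = 0x7  ←
opcode:3 @ bit 4 → (0x9e>>4)&0x7 = 0x1
slot:1 @ bit 7 → (0x9e>>7)&0x1 = 0x1

7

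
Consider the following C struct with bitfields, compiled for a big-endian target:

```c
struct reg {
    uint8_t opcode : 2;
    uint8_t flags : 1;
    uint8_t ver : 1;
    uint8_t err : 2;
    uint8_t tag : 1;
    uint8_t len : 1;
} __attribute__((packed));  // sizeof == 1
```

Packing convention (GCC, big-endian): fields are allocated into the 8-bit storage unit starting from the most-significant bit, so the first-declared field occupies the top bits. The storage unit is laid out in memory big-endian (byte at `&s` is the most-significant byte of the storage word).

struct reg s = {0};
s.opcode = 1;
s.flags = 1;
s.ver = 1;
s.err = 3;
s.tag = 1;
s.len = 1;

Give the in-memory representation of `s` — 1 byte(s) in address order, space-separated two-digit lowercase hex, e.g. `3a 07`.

7f

[6+:2] opcode=1 & 0x3 = 0x1; word=0x40
[5+:1] flags=1 & 0x1 = 0x1; word=0x60
[4+:1] ver=1 & 0x1 = 0x1; word=0x70
[2+:2] err=3 & 0x3 = 0x3; word=0x7c
[1+:1] tag=1 & 0x1 = 0x1; word=0x7e
[0+:1] len=1 & 0x1 = 0x1; word=0x7f
word = 0x7f → big-endian bytes:
  [0]=0x7f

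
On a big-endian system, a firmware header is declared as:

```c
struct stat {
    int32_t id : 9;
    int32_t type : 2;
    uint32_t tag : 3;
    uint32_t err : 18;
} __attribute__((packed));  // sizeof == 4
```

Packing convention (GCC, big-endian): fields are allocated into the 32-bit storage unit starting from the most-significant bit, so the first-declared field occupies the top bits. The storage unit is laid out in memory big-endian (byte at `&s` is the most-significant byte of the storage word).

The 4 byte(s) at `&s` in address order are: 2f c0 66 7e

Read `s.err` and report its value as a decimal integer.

26238

[0]=0x2f [1]=0xc0 [2]=0x66 [3]=0x7e (big-endian) → word 0x2fc0667e
id:9 @ bit 23 → (0x2fc0667e>>23)&0x1ff = 0x5f
type:2 @ bit 21 → (0x2fc0667e>>21)&0x3 = 0x2
tag:3 @ bit 18 → (0x2fc0667e>>18)&0x7 = 0x0
err:18 @ bit 0 → (0x2fc0667e>>0)&0x3ffff = 0x667e  ←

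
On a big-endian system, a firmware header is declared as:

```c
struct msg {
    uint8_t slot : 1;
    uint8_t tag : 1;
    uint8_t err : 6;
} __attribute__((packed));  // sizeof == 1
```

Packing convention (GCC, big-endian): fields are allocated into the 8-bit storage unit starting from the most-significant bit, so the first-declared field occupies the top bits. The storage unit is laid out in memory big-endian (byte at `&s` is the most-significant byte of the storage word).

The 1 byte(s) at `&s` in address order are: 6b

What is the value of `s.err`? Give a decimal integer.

[0]=0x6b (big-endian) → word 0x6b
slot [7+:1] = (word>>7) & 0x1 = 0
tag [6+:1] = (word>>6) & 0x1 = 1
err [0+:6] = (word>>0) & 0x3f = 43  ←

43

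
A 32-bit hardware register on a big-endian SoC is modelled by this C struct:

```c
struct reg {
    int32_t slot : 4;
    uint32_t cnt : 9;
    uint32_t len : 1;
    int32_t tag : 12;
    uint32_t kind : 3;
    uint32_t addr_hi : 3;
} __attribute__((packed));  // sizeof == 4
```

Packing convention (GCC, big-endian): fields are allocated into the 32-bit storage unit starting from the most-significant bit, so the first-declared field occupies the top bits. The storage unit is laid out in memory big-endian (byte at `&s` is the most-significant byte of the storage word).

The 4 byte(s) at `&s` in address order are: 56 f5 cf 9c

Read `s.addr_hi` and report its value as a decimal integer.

4

[0]=0x56 [1]=0xf5 [2]=0xcf [3]=0x9c (big-endian) → word 0x56f5cf9c
slot [28+:4] = (word>>28) & 0xf = 5
cnt [19+:9] = (word>>19) & 0x1ff = 222
len [18+:1] = (word>>18) & 0x1 = 1
tag [6+:12] = (word>>6) & 0xfff = 1854
kind [3+:3] = (word>>3) & 0x7 = 3
addr_hi [0+:3] = (word>>0) & 0x7 = 4  ←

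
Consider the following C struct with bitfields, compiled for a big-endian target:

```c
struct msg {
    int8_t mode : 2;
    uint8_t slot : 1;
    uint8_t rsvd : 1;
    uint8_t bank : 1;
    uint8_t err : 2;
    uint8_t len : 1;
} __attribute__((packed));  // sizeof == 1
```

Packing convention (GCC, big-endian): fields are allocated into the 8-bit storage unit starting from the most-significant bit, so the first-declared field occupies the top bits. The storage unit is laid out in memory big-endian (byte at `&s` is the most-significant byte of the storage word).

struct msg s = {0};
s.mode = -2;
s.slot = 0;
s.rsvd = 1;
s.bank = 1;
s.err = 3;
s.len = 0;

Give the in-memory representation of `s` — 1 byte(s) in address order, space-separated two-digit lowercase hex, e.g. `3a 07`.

9e

mode:2 = -2 → 0x2 << 6 → word 0x80
slot:1 = 0 → 0x0 << 5 → word 0x80
rsvd:1 = 1 → 0x1 << 4 → word 0x90
bank:1 = 1 → 0x1 << 3 → word 0x98
err:2 = 3 → 0x3 << 1 → word 0x9e
len:1 = 0 → 0x0 << 0 → word 0x9e
word = 0x9e → big-endian bytes:
  [0]=0x9e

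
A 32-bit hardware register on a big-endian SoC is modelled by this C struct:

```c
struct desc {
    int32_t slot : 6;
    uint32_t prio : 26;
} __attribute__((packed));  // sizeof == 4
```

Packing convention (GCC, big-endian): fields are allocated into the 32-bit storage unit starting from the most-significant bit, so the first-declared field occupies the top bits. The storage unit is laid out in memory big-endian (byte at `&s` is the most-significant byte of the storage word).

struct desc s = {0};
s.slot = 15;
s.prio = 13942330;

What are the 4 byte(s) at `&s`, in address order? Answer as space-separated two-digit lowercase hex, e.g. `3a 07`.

slot:6 = 15 → 0xf << 26 → word 0x3c000000
prio:26 = 13942330 → 0xd4be3a << 0 → word 0x3cd4be3a
word = 0x3cd4be3a → big-endian bytes:
  [0]=0x3c  [1]=0xd4  [2]=0xbe  [3]=0x3a

3c d4 be 3a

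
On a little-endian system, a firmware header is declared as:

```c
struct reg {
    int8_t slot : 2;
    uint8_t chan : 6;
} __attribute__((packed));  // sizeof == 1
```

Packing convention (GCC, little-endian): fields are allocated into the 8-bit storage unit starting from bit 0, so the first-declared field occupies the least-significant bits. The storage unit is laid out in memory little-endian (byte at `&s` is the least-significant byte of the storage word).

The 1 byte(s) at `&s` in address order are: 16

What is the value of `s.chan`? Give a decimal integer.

[0]=0x16 (little-endian) → word 0x16
slot:2 @ bit 0 → (0x16>>0)&0x3 = 0x2
chan:6 @ bit 2 → (0x16>>2)&0x3f = 0x5  ←

5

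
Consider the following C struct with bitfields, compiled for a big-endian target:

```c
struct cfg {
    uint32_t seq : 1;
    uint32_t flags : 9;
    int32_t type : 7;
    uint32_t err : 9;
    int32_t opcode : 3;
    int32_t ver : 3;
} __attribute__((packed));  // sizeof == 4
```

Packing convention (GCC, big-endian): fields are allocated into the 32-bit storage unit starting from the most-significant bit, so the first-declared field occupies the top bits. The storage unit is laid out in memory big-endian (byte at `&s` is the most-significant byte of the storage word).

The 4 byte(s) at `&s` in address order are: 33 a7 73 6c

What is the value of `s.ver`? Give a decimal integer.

-4

[0]=0x33 [1]=0xa7 [2]=0x73 [3]=0x6c (big-endian) → word 0x33a7736c
seq [31+:1] = (word>>31) & 0x1 = 0
flags [22+:9] = (word>>22) & 0x1ff = 206
type [15+:7] = (word>>15) & 0x7f = 78
err [6+:9] = (word>>6) & 0x1ff = 461
opcode [3+:3] = (word>>3) & 0x7 = 5
ver [0+:3] = (word>>0) & 0x7 = 4  ←
ver signed 3b, MSB=1: 4 - 8 = -4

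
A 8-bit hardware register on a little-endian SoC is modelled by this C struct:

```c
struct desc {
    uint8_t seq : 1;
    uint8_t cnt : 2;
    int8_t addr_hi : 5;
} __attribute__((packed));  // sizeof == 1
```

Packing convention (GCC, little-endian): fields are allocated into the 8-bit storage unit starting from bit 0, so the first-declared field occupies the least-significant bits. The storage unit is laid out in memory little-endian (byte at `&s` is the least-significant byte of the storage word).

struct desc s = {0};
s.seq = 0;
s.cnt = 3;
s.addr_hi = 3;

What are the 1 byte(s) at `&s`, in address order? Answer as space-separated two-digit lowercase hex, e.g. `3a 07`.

1e

[0+:1] seq=0 & 0x1 = 0x0; word=0x00
[1+:2] cnt=3 & 0x3 = 0x3; word=0x06
[3+:5] addr_hi=3 & 0x1f = 0x3; word=0x1e
word = 0x1e → little-endian bytes:
  [0]=0x1e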